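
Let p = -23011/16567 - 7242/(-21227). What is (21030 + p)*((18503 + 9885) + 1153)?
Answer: 218461704938819967/351667709 ≈ 6.2122e+8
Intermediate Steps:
p = -368476283/351667709 (p = -23011*1/16567 - 7242*(-1/21227) = -23011/16567 + 7242/21227 = -368476283/351667709 ≈ -1.0478)
(21030 + p)*((18503 + 9885) + 1153) = (21030 - 368476283/351667709)*((18503 + 9885) + 1153) = 7395203443987*(28388 + 1153)/351667709 = (7395203443987/351667709)*29541 = 218461704938819967/351667709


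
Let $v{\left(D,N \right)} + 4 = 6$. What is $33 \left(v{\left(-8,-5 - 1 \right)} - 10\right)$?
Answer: $-264$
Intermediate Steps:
$v{\left(D,N \right)} = 2$ ($v{\left(D,N \right)} = -4 + 6 = 2$)
$33 \left(v{\left(-8,-5 - 1 \right)} - 10\right) = 33 \left(2 - 10\right) = 33 \left(-8\right) = -264$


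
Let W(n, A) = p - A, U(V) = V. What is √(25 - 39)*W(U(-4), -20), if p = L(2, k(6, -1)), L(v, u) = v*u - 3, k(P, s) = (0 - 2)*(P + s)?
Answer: -3*I*√14 ≈ -11.225*I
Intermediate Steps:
k(P, s) = -2*P - 2*s (k(P, s) = -2*(P + s) = -2*P - 2*s)
L(v, u) = -3 + u*v (L(v, u) = u*v - 3 = -3 + u*v)
p = -23 (p = -3 + (-2*6 - 2*(-1))*2 = -3 + (-12 + 2)*2 = -3 - 10*2 = -3 - 20 = -23)
W(n, A) = -23 - A
√(25 - 39)*W(U(-4), -20) = √(25 - 39)*(-23 - 1*(-20)) = √(-14)*(-23 + 20) = (I*√14)*(-3) = -3*I*√14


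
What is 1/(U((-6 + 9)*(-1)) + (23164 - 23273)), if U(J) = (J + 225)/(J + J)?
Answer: -1/146 ≈ -0.0068493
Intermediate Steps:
U(J) = (225 + J)/(2*J) (U(J) = (225 + J)/((2*J)) = (225 + J)*(1/(2*J)) = (225 + J)/(2*J))
1/(U((-6 + 9)*(-1)) + (23164 - 23273)) = 1/((225 + (-6 + 9)*(-1))/(2*(((-6 + 9)*(-1)))) + (23164 - 23273)) = 1/((225 + 3*(-1))/(2*((3*(-1)))) - 109) = 1/((1/2)*(225 - 3)/(-3) - 109) = 1/((1/2)*(-1/3)*222 - 109) = 1/(-37 - 109) = 1/(-146) = -1/146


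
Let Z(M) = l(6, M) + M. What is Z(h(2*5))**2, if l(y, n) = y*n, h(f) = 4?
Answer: 784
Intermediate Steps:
l(y, n) = n*y
Z(M) = 7*M (Z(M) = M*6 + M = 6*M + M = 7*M)
Z(h(2*5))**2 = (7*4)**2 = 28**2 = 784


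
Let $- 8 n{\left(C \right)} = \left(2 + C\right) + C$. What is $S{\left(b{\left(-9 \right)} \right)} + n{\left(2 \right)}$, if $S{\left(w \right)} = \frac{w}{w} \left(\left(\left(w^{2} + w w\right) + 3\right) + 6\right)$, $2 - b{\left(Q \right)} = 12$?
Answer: $\frac{833}{4} \approx 208.25$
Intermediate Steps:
$b{\left(Q \right)} = -10$ ($b{\left(Q \right)} = 2 - 12 = -10$)
$n{\left(C \right)} = - \frac{1}{4} - \frac{C}{4}$ ($n{\left(C \right)} = - \frac{\left(2 + C\right) + C}{8} = - \frac{2 + 2 C}{8} = - \frac{1}{4} - \frac{C}{4}$)
$S{\left(w \right)} = 9 + 2 w^{2}$ ($S{\left(w \right)} = 1 \left(\left(\left(w^{2} + w^{2}\right) + 3\right) + 6\right) = 1 \left(\left(2 w^{2} + 3\right) + 6\right) = 1 \left(\left(3 + 2 w^{2}\right) + 6\right) = 1 \left(9 + 2 w^{2}\right) = 9 + 2 w^{2}$)
$S{\left(b{\left(-9 \right)} \right)} + n{\left(2 \right)} = \left(9 + 2 \left(-10\right)^{2}\right) - \frac{3}{4} = \left(9 + 2 \cdot 100\right) - \frac{3}{4} = \left(9 + 200\right) - \frac{3}{4} = 209 - \frac{3}{4} = \frac{833}{4}$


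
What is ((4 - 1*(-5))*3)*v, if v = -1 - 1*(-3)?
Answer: 54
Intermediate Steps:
v = 2 (v = -1 + 3 = 2)
((4 - 1*(-5))*3)*v = ((4 - 1*(-5))*3)*2 = ((4 + 5)*3)*2 = (9*3)*2 = 27*2 = 54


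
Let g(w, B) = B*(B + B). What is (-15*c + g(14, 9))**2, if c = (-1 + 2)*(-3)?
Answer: 42849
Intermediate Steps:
c = -3 (c = 1*(-3) = -3)
g(w, B) = 2*B**2 (g(w, B) = B*(2*B) = 2*B**2)
(-15*c + g(14, 9))**2 = (-15*(-3) + 2*9**2)**2 = (45 + 2*81)**2 = (45 + 162)**2 = 207**2 = 42849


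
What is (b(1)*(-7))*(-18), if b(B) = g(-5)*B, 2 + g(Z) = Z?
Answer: -882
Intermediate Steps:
g(Z) = -2 + Z
b(B) = -7*B (b(B) = (-2 - 5)*B = -7*B)
(b(1)*(-7))*(-18) = (-7*1*(-7))*(-18) = -7*(-7)*(-18) = 49*(-18) = -882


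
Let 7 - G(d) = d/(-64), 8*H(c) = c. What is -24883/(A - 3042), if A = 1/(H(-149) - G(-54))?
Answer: 19732219/2412338 ≈ 8.1797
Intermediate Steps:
H(c) = c/8
G(d) = 7 + d/64 (G(d) = 7 - d/(-64) = 7 - d*(-1)/64 = 7 - (-1)*d/64 = 7 + d/64)
A = -32/793 (A = 1/((1/8)*(-149) - (7 + (1/64)*(-54))) = 1/(-149/8 - (7 - 27/32)) = 1/(-149/8 - 1*197/32) = 1/(-149/8 - 197/32) = 1/(-793/32) = -32/793 ≈ -0.040353)
-24883/(A - 3042) = -24883/(-32/793 - 3042) = -24883/(-2412338/793) = -24883*(-793/2412338) = 19732219/2412338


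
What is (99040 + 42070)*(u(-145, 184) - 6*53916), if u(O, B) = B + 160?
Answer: -45599978720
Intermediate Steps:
u(O, B) = 160 + B
(99040 + 42070)*(u(-145, 184) - 6*53916) = (99040 + 42070)*((160 + 184) - 6*53916) = 141110*(344 - 323496) = 141110*(-323152) = -45599978720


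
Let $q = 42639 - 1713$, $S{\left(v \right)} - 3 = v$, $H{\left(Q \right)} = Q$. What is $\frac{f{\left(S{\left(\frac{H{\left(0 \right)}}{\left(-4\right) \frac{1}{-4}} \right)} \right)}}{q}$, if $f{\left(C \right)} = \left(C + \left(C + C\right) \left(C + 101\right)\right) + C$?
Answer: $\frac{105}{6821} \approx 0.015394$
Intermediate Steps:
$S{\left(v \right)} = 3 + v$
$q = 40926$
$f{\left(C \right)} = 2 C + 2 C \left(101 + C\right)$ ($f{\left(C \right)} = \left(C + 2 C \left(101 + C\right)\right) + C = 2 C + 2 C \left(101 + C\right)$)
$\frac{f{\left(S{\left(\frac{H{\left(0 \right)}}{\left(-4\right) \frac{1}{-4}} \right)} \right)}}{q} = \frac{2 \left(3 + \frac{0}{\left(-4\right) \frac{1}{-4}}\right) \left(102 + \left(3 + \frac{0}{\left(-4\right) \frac{1}{-4}}\right)\right)}{40926} = 2 \left(3 + \frac{0}{\left(-4\right) \left(- \frac{1}{4}\right)}\right) \left(102 + \left(3 + \frac{0}{\left(-4\right) \left(- \frac{1}{4}\right)}\right)\right) \frac{1}{40926} = 2 \left(3 + \frac{0}{1}\right) \left(102 + \left(3 + \frac{0}{1}\right)\right) \frac{1}{40926} = 2 \left(3 + 0 \cdot 1\right) \left(102 + \left(3 + 0 \cdot 1\right)\right) \frac{1}{40926} = 2 \left(3 + 0\right) \left(102 + \left(3 + 0\right)\right) \frac{1}{40926} = 2 \cdot 3 \left(102 + 3\right) \frac{1}{40926} = 2 \cdot 3 \cdot 105 \cdot \frac{1}{40926} = 630 \cdot \frac{1}{40926} = \frac{105}{6821}$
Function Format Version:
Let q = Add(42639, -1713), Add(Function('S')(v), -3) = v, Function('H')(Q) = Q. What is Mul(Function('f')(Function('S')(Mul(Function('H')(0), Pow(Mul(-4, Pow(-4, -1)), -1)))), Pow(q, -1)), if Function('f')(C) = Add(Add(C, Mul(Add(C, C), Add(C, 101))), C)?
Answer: Rational(105, 6821) ≈ 0.015394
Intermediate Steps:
Function('S')(v) = Add(3, v)
q = 40926
Function('f')(C) = Add(Mul(2, C), Mul(2, C, Add(101, C))) (Function('f')(C) = Add(Add(C, Mul(Mul(2, C), Add(101, C))), C) = Add(Add(C, Mul(2, C, Add(101, C))), C) = Add(Mul(2, C), Mul(2, C, Add(101, C))))
Mul(Function('f')(Function('S')(Mul(Function('H')(0), Pow(Mul(-4, Pow(-4, -1)), -1)))), Pow(q, -1)) = Mul(Mul(2, Add(3, Mul(0, Pow(Mul(-4, Pow(-4, -1)), -1))), Add(102, Add(3, Mul(0, Pow(Mul(-4, Pow(-4, -1)), -1))))), Pow(40926, -1)) = Mul(Mul(2, Add(3, Mul(0, Pow(Mul(-4, Rational(-1, 4)), -1))), Add(102, Add(3, Mul(0, Pow(Mul(-4, Rational(-1, 4)), -1))))), Rational(1, 40926)) = Mul(Mul(2, Add(3, Mul(0, Pow(1, -1))), Add(102, Add(3, Mul(0, Pow(1, -1))))), Rational(1, 40926)) = Mul(Mul(2, Add(3, Mul(0, 1)), Add(102, Add(3, Mul(0, 1)))), Rational(1, 40926)) = Mul(Mul(2, Add(3, 0), Add(102, Add(3, 0))), Rational(1, 40926)) = Mul(Mul(2, 3, Add(102, 3)), Rational(1, 40926)) = Mul(Mul(2, 3, 105), Rational(1, 40926)) = Mul(630, Rational(1, 40926)) = Rational(105, 6821)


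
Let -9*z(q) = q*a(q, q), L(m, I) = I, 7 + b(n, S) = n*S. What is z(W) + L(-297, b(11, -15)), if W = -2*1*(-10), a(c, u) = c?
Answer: -1948/9 ≈ -216.44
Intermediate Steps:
b(n, S) = -7 + S*n (b(n, S) = -7 + n*S = -7 + S*n)
W = 20 (W = -2*(-10) = 20)
z(q) = -q²/9 (z(q) = -q*q/9 = -q²/9)
z(W) + L(-297, b(11, -15)) = -⅑*20² + (-7 - 15*11) = -⅑*400 + (-7 - 165) = -400/9 - 172 = -1948/9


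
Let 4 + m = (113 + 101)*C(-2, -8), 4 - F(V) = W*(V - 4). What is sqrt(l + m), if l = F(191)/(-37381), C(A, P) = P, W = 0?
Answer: 10*I*sqrt(23978341498)/37381 ≈ 41.425*I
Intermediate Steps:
F(V) = 4 (F(V) = 4 - 0*(V - 4) = 4 - 0*(-4 + V) = 4 - 1*0 = 4 + 0 = 4)
m = -1716 (m = -4 + (113 + 101)*(-8) = -4 + 214*(-8) = -4 - 1712 = -1716)
l = -4/37381 (l = 4/(-37381) = 4*(-1/37381) = -4/37381 ≈ -0.00010701)
sqrt(l + m) = sqrt(-4/37381 - 1716) = sqrt(-64145800/37381) = 10*I*sqrt(23978341498)/37381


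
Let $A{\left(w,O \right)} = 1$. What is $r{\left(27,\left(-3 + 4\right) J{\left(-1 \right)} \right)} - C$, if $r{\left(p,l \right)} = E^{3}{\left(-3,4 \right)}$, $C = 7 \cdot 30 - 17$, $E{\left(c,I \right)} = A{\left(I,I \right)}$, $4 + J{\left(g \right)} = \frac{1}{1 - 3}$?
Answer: $-192$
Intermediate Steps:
$J{\left(g \right)} = - \frac{9}{2}$ ($J{\left(g \right)} = -4 + \frac{1}{1 - 3} = -4 + \frac{1}{-2} = -4 - \frac{1}{2} = - \frac{9}{2}$)
$E{\left(c,I \right)} = 1$
$C = 193$ ($C = 210 - 17 = 193$)
$r{\left(p,l \right)} = 1$ ($r{\left(p,l \right)} = 1^{3} = 1$)
$r{\left(27,\left(-3 + 4\right) J{\left(-1 \right)} \right)} - C = 1 - 193 = -192$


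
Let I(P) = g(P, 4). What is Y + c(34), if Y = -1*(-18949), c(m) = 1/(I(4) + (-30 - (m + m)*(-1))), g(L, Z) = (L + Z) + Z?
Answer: 947451/50 ≈ 18949.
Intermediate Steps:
g(L, Z) = L + 2*Z
I(P) = 8 + P (I(P) = P + 2*4 = P + 8 = 8 + P)
c(m) = 1/(-18 + 2*m) (c(m) = 1/((8 + 4) + (-30 - (m + m)*(-1))) = 1/(12 + (-30 - 2*m*(-1))) = 1/(12 + (-30 - (-2)*m)) = 1/(12 + (-30 + 2*m)) = 1/(-18 + 2*m))
Y = 18949
Y + c(34) = 18949 + 1/(2*(-9 + 34)) = 18949 + (½)/25 = 18949 + (½)*(1/25) = 18949 + 1/50 = 947451/50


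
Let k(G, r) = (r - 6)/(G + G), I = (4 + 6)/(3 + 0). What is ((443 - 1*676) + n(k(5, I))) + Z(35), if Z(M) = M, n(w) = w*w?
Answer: -44534/225 ≈ -197.93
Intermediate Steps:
I = 10/3 ≈ 3.3333
k(G, r) = (-6 + r)/(2*G) (k(G, r) = (-6 + r)/((2*G)) = (-6 + r)*(1/(2*G)) = (-6 + r)/(2*G))
n(w) = w²
((443 - 1*676) + n(k(5, I))) + Z(35) = ((443 - 1*676) + ((½)*(-6 + 10/3)/5)²) + 35 = ((443 - 676) + ((½)*(⅕)*(-8/3))²) + 35 = (-233 + (-4/15)²) + 35 = (-233 + 16/225) + 35 = -52409/225 + 35 = -44534/225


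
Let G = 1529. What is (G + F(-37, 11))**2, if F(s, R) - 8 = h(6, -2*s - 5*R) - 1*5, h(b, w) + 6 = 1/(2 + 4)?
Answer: 83850649/36 ≈ 2.3292e+6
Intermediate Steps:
h(b, w) = -35/6 (h(b, w) = -6 + 1/(2 + 4) = -6 + 1/6 = -35/6)
F(s, R) = -17/6 (F(s, R) = 8 + (-35/6 - 1*5) = 8 + (-35/6 - 5) = 8 - 65/6 = -17/6)
(G + F(-37, 11))**2 = (1529 - 17/6)**2 = (9157/6)**2 = 83850649/36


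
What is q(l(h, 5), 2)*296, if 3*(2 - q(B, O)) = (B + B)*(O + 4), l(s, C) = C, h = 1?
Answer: -5328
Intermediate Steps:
q(B, O) = 2 - 2*B*(4 + O)/3 (q(B, O) = 2 - (B + B)*(O + 4)/3 = 2 - 2*B*(4 + O)/3)
q(l(h, 5), 2)*296 = (2 - 8/3*5 - ⅔*5*2)*296 = (2 - 40/3 - 20/3)*296 = -18*296 = -5328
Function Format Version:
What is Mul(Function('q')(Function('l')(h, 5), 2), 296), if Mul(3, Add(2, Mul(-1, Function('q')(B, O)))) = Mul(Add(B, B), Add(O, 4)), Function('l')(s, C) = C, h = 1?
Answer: -5328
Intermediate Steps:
Function('q')(B, O) = Add(2, Mul(Rational(-2, 3), B, Add(4, O))) (Function('q')(B, O) = Add(2, Mul(Rational(-1, 3), Mul(Add(B, B), Add(O, 4)))) = Add(2, Mul(Rational(-1, 3), Mul(Mul(2, B), Add(4, O)))) = Add(2, Mul(Rational(-1, 3), Mul(2, B, Add(4, O)))) = Add(2, Mul(Rational(-2, 3), B, Add(4, O))))
Mul(Function('q')(Function('l')(h, 5), 2), 296) = Mul(Add(2, Mul(Rational(-8, 3), 5), Mul(Rational(-2, 3), 5, 2)), 296) = Mul(Add(2, Rational(-40, 3), Rational(-20, 3)), 296) = Mul(-18, 296) = -5328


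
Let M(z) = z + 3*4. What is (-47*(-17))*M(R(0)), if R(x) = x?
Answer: 9588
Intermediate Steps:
M(z) = 12 + z (M(z) = z + 12 = 12 + z)
(-47*(-17))*M(R(0)) = (-47*(-17))*(12 + 0) = 799*12 = 9588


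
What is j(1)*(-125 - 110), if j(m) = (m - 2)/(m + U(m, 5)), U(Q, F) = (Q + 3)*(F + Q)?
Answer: 47/5 ≈ 9.4000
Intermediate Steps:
U(Q, F) = (3 + Q)*(F + Q)
j(m) = (-2 + m)/(15 + m**2 + 9*m) (j(m) = (m - 2)/(m + (m**2 + 3*5 + 3*m + 5*m)) = (-2 + m)/(m + (m**2 + 15 + 3*m + 5*m)) = (-2 + m)/(m + (15 + m**2 + 8*m)) = (-2 + m)/(15 + m**2 + 9*m))
j(1)*(-125 - 110) = ((-2 + 1)/(15 + 1**2 + 9*1))*(-125 - 110) = (-1/(15 + 1 + 9))*(-235) = (-1/25)*(-235) = ((1/25)*(-1))*(-235) = -1/25*(-235) = 47/5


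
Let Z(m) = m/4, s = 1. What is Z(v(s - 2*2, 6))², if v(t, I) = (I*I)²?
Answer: 104976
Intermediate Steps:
v(t, I) = I⁴ (v(t, I) = (I²)² = I⁴)
Z(m) = m/4 (Z(m) = m*(¼) = m/4)
Z(v(s - 2*2, 6))² = ((¼)*6⁴)² = ((¼)*1296)² = 324² = 104976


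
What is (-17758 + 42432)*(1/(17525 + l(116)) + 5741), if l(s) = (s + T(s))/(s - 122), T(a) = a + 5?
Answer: 4953762289762/34971 ≈ 1.4165e+8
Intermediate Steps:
T(a) = 5 + a
l(s) = (5 + 2*s)/(-122 + s) (l(s) = (s + (5 + s))/(s - 122) = (5 + 2*s)/(-122 + s))
(-17758 + 42432)*(1/(17525 + l(116)) + 5741) = (-17758 + 42432)*(1/(17525 + (5 + 2*116)/(-122 + 116)) + 5741) = 24674*(1/(17525 + (5 + 232)/(-6)) + 5741) = 24674*(1/(17525 - 1/6*237) + 5741) = 24674*(1/(17525 - 79/2) + 5741) = 24674*(1/(34971/2) + 5741) = 24674*(2/34971 + 5741) = 24674*(200768513/34971) = 4953762289762/34971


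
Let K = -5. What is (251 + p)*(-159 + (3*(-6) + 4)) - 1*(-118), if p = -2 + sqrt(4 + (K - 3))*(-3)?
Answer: -42959 + 1038*I ≈ -42959.0 + 1038.0*I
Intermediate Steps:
p = -2 - 6*I (p = -2 + sqrt(4 + (-5 - 3))*(-3) = -2 + sqrt(4 - 8)*(-3) = -2 + sqrt(-4)*(-3) = -2 + (2*I)*(-3) = -2 - 6*I ≈ -2.0 - 6.0*I)
(251 + p)*(-159 + (3*(-6) + 4)) - 1*(-118) = (251 + (-2 - 6*I))*(-159 + (3*(-6) + 4)) - 1*(-118) = (249 - 6*I)*(-159 + (-18 + 4)) + 118 = (249 - 6*I)*(-159 - 14) + 118 = (249 - 6*I)*(-173) + 118 = (-43077 + 1038*I) + 118 = -42959 + 1038*I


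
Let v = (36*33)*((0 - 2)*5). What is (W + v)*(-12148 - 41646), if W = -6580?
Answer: 993037240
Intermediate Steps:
v = -11880 (v = 1188*(-2*5) = 1188*(-10) = -11880)
(W + v)*(-12148 - 41646) = (-6580 - 11880)*(-12148 - 41646) = -18460*(-53794) = 993037240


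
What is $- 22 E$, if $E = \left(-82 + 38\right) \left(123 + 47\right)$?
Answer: $164560$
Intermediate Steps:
$E = -7480$ ($E = \left(-44\right) 170 = -7480$)
$- 22 E = \left(-22\right) \left(-7480\right) = 164560$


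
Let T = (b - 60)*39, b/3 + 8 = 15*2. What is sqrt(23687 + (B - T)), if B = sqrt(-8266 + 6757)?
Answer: sqrt(23453 + I*sqrt(1509)) ≈ 153.14 + 0.127*I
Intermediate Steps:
B = I*sqrt(1509) (B = sqrt(-1509) = I*sqrt(1509) ≈ 38.846*I)
b = 66 (b = -24 + 3*(15*2) = -24 + 3*30 = -24 + 90 = 66)
T = 234 (T = (66 - 60)*39 = 6*39 = 234)
sqrt(23687 + (B - T)) = sqrt(23687 + (I*sqrt(1509) - 1*234)) = sqrt(23687 + (I*sqrt(1509) - 234)) = sqrt(23687 + (-234 + I*sqrt(1509))) = sqrt(23453 + I*sqrt(1509))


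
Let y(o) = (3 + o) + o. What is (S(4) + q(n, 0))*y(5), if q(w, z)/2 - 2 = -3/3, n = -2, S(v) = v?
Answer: 78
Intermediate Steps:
y(o) = 3 + 2*o
q(w, z) = 2 (q(w, z) = 4 + 2*(-3/3) = 4 + 2*(-3*1/3) = 4 + 2*(-1) = 4 - 2 = 2)
(S(4) + q(n, 0))*y(5) = (4 + 2)*(3 + 2*5) = 6*(3 + 10) = 6*13 = 78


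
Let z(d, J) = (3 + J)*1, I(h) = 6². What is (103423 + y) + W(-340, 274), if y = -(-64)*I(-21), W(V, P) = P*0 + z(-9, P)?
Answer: 106004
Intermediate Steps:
I(h) = 36
z(d, J) = 3 + J
W(V, P) = 3 + P (W(V, P) = P*0 + (3 + P) = 0 + (3 + P) = 3 + P)
y = 2304 (y = -(-64)*36 = -32*(-72) = 2304)
(103423 + y) + W(-340, 274) = (103423 + 2304) + (3 + 274) = 105727 + 277 = 106004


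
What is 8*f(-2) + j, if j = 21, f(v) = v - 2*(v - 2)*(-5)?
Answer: -315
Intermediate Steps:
f(v) = -20 + 11*v (f(v) = v - 2*(-2 + v)*(-5) = v + (4 - 2*v)*(-5) = v + (-20 + 10*v) = -20 + 11*v)
8*f(-2) + j = 8*(-20 + 11*(-2)) + 21 = 8*(-20 - 22) + 21 = 8*(-42) + 21 = -336 + 21 = -315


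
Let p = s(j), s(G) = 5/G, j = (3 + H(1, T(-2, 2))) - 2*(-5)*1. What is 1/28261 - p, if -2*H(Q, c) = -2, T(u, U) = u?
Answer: -141291/395654 ≈ -0.35711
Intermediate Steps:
H(Q, c) = 1 (H(Q, c) = -½*(-2) = 1)
j = 14 (j = (3 + 1) - 2*(-5)*1 = 4 + 10*1 = 4 + 10 = 14)
p = 5/14 ≈ 0.35714
1/28261 - p = 1/28261 - 1*5/14 = 1/28261 - 5/14 = -141291/395654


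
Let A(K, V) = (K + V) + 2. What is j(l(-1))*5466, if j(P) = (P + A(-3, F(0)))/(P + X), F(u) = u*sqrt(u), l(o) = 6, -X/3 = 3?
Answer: -9110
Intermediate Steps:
X = -9 (X = -3*3 = -9)
F(u) = u**(3/2)
A(K, V) = 2 + K + V
j(P) = (-1 + P)/(-9 + P) (j(P) = (P + (2 - 3 + 0**(3/2)))/(P - 9) = (P + (2 - 3 + 0))/(-9 + P) = (P - 1)/(-9 + P) = (-1 + P)/(-9 + P))
j(l(-1))*5466 = ((-1 + 6)/(-9 + 6))*5466 = (5/(-3))*5466 = -1/3*5*5466 = -5/3*5466 = -9110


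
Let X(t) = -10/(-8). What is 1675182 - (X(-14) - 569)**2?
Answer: 21645471/16 ≈ 1.3528e+6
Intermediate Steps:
X(t) = 5/4 (X(t) = -10*(-1/8) = 5/4)
1675182 - (X(-14) - 569)**2 = 1675182 - (5/4 - 569)**2 = 1675182 - (-2271/4)**2 = 1675182 - 1*5157441/16 = 1675182 - 5157441/16 = 21645471/16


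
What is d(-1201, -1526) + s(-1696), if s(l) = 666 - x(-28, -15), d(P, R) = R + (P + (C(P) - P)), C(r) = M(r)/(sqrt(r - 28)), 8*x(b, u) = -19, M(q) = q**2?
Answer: -6861/8 - 1442401*I*sqrt(1229)/1229 ≈ -857.63 - 41144.0*I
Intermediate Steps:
x(b, u) = -19/8 (x(b, u) = (1/8)*(-19) = -19/8)
C(r) = r**2/sqrt(-28 + r) (C(r) = r**2/(sqrt(r - 28)) = r**2/(sqrt(-28 + r)) = r**2/sqrt(-28 + r))
d(P, R) = R + P**2/sqrt(-28 + P) (d(P, R) = R + (P + (P**2/sqrt(-28 + P) - P)) = R + (P + (-P + P**2/sqrt(-28 + P))) = R + P**2/sqrt(-28 + P))
s(l) = 5347/8 (s(l) = 666 - 1*(-19/8) = 666 + 19/8 = 5347/8)
d(-1201, -1526) + s(-1696) = (-1526 + (-1201)**2/sqrt(-28 - 1201)) + 5347/8 = (-1526 + 1442401/sqrt(-1229)) + 5347/8 = (-1526 + 1442401*(-I*sqrt(1229)/1229)) + 5347/8 = (-1526 - 1442401*I*sqrt(1229)/1229) + 5347/8 = -6861/8 - 1442401*I*sqrt(1229)/1229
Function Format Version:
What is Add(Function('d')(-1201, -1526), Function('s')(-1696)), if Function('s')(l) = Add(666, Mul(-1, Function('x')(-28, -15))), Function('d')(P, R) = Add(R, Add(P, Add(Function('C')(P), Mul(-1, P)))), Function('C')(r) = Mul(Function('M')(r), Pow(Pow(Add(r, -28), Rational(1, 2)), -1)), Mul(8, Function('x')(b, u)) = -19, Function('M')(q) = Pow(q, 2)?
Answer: Add(Rational(-6861, 8), Mul(Rational(-1442401, 1229), I, Pow(1229, Rational(1, 2)))) ≈ Add(-857.63, Mul(-41144., I))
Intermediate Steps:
Function('x')(b, u) = Rational(-19, 8) (Function('x')(b, u) = Mul(Rational(1, 8), -19) = Rational(-19, 8))
Function('C')(r) = Mul(Pow(r, 2), Pow(Add(-28, r), Rational(-1, 2))) (Function('C')(r) = Mul(Pow(r, 2), Pow(Pow(Add(r, -28), Rational(1, 2)), -1)) = Mul(Pow(r, 2), Pow(Pow(Add(-28, r), Rational(1, 2)), -1)) = Mul(Pow(r, 2), Pow(Add(-28, r), Rational(-1, 2))))
Function('d')(P, R) = Add(R, Mul(Pow(P, 2), Pow(Add(-28, P), Rational(-1, 2)))) (Function('d')(P, R) = Add(R, Add(P, Add(Mul(Pow(P, 2), Pow(Add(-28, P), Rational(-1, 2))), Mul(-1, P)))) = Add(R, Add(P, Add(Mul(-1, P), Mul(Pow(P, 2), Pow(Add(-28, P), Rational(-1, 2)))))) = Add(R, Mul(Pow(P, 2), Pow(Add(-28, P), Rational(-1, 2)))))
Function('s')(l) = Rational(5347, 8) (Function('s')(l) = Add(666, Mul(-1, Rational(-19, 8))) = Add(666, Rational(19, 8)) = Rational(5347, 8))
Add(Function('d')(-1201, -1526), Function('s')(-1696)) = Add(Add(-1526, Mul(Pow(-1201, 2), Pow(Add(-28, -1201), Rational(-1, 2)))), Rational(5347, 8)) = Add(Add(-1526, Mul(1442401, Pow(-1229, Rational(-1, 2)))), Rational(5347, 8)) = Add(Add(-1526, Mul(1442401, Mul(Rational(-1, 1229), I, Pow(1229, Rational(1, 2))))), Rational(5347, 8)) = Add(Add(-1526, Mul(Rational(-1442401, 1229), I, Pow(1229, Rational(1, 2)))), Rational(5347, 8)) = Add(Rational(-6861, 8), Mul(Rational(-1442401, 1229), I, Pow(1229, Rational(1, 2))))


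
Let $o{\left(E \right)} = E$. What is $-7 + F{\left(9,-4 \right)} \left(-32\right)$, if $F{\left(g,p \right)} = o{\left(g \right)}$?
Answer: $-295$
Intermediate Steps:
$F{\left(g,p \right)} = g$
$-7 + F{\left(9,-4 \right)} \left(-32\right) = -7 + 9 \left(-32\right) = -7 - 288 = -295$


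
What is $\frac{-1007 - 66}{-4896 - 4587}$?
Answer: $\frac{37}{327} \approx 0.11315$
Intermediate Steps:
$\frac{-1007 - 66}{-4896 - 4587} = - \frac{1073}{-9483} = \left(-1073\right) \left(- \frac{1}{9483}\right) = \frac{37}{327}$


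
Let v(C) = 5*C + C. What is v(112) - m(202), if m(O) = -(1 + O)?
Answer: 875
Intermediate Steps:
v(C) = 6*C
m(O) = -1 - O
v(112) - m(202) = 6*112 - (-1 - 1*202) = 672 - (-1 - 202) = 672 - 1*(-203) = 672 + 203 = 875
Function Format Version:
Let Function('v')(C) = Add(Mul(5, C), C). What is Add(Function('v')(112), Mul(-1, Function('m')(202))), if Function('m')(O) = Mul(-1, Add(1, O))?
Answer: 875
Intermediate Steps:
Function('v')(C) = Mul(6, C)
Function('m')(O) = Add(-1, Mul(-1, O))
Add(Function('v')(112), Mul(-1, Function('m')(202))) = Add(Mul(6, 112), Mul(-1, Add(-1, Mul(-1, 202)))) = Add(672, Mul(-1, Add(-1, -202))) = Add(672, Mul(-1, -203)) = Add(672, 203) = 875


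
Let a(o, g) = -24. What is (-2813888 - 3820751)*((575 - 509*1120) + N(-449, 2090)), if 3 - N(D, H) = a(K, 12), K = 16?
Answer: 3778280948442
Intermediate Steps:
N(D, H) = 27 (N(D, H) = 3 - 1*(-24) = 3 + 24 = 27)
(-2813888 - 3820751)*((575 - 509*1120) + N(-449, 2090)) = (-2813888 - 3820751)*((575 - 509*1120) + 27) = -6634639*((575 - 570080) + 27) = -6634639*(-569505 + 27) = -6634639*(-569478) = 3778280948442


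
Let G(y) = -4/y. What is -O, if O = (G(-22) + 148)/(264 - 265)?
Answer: 1630/11 ≈ 148.18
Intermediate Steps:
O = -1630/11 (O = (-4/(-22) + 148)/(264 - 265) = (-4*(-1/22) + 148)/(-1) = (2/11 + 148)*(-1) = (1630/11)*(-1) = -1630/11 ≈ -148.18)
-O = -1*(-1630/11) = 1630/11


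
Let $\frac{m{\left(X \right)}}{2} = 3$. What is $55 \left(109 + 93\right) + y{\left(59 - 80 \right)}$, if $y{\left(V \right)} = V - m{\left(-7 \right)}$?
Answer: $11083$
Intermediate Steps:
$m{\left(X \right)} = 6$ ($m{\left(X \right)} = 2 \cdot 3 = 6$)
$y{\left(V \right)} = -6 + V$ ($y{\left(V \right)} = V - 6 = -6 + V$)
$55 \left(109 + 93\right) + y{\left(59 - 80 \right)} = 55 \left(109 + 93\right) + \left(-6 + \left(59 - 80\right)\right) = 55 \cdot 202 - 27 = 11110 - 27 = 11083$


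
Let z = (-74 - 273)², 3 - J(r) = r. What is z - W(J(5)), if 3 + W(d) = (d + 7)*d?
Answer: 120422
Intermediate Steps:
J(r) = 3 - r
z = 120409 (z = (-347)² = 120409)
W(d) = -3 + d*(7 + d) (W(d) = -3 + (d + 7)*d = -3 + (7 + d)*d = -3 + d*(7 + d))
z - W(J(5)) = 120409 - (-3 + (3 - 1*5)² + 7*(3 - 1*5)) = 120409 - (-3 + (3 - 5)² + 7*(3 - 5)) = 120409 - (-3 + (-2)² + 7*(-2)) = 120409 - (-3 + 4 - 14) = 120409 - 1*(-13) = 120409 + 13 = 120422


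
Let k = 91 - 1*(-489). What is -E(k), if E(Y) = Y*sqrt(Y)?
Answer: -1160*sqrt(145) ≈ -13968.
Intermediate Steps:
k = 580 (k = 91 + 489 = 580)
E(Y) = Y**(3/2)
-E(k) = -580**(3/2) = -1160*sqrt(145)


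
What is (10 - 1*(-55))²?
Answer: 4225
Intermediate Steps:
(10 - 1*(-55))² = (10 + 55)² = 65² = 4225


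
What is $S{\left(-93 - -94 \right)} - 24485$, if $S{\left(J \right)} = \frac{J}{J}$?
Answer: $-24484$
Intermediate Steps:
$S{\left(J \right)} = 1$
$S{\left(-93 - -94 \right)} - 24485 = 1 - 24485 = -24484$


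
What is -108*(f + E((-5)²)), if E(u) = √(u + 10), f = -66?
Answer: 7128 - 108*√35 ≈ 6489.1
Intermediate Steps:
E(u) = √(10 + u)
-108*(f + E((-5)²)) = -108*(-66 + √(10 + (-5)²)) = -108*(-66 + √(10 + 25)) = -108*(-66 + √35) = 7128 - 108*√35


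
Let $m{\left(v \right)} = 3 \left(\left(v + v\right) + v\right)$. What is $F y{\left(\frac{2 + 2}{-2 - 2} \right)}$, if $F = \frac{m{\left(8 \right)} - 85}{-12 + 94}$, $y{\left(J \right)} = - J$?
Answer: $- \frac{13}{82} \approx -0.15854$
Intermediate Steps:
$m{\left(v \right)} = 9 v$ ($m{\left(v \right)} = 3 \left(2 v + v\right) = 3 \cdot 3 v = 9 v$)
$F = - \frac{13}{82}$ ($F = \frac{9 \cdot 8 - 85}{-12 + 94} = \frac{72 - 85}{82} = \left(-13\right) \frac{1}{82} = - \frac{13}{82} \approx -0.15854$)
$F y{\left(\frac{2 + 2}{-2 - 2} \right)} = - \frac{13 \left(- \frac{2 + 2}{-2 - 2}\right)}{82} = - \frac{13 \left(- \frac{4}{-4}\right)}{82} = - \frac{13 \left(- \frac{4 \left(-1\right)}{4}\right)}{82} = - \frac{13 \left(\left(-1\right) \left(-1\right)\right)}{82} = \left(- \frac{13}{82}\right) 1 = - \frac{13}{82}$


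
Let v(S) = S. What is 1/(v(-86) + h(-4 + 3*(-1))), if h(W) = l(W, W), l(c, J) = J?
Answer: -1/93 ≈ -0.010753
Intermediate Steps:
h(W) = W
1/(v(-86) + h(-4 + 3*(-1))) = 1/(-86 + (-4 + 3*(-1))) = 1/(-86 + (-4 - 3)) = 1/(-86 - 7) = 1/(-93) = -1/93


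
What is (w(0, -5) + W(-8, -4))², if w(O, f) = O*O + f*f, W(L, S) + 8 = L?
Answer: 81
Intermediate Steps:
W(L, S) = -8 + L
w(O, f) = O² + f²
(w(0, -5) + W(-8, -4))² = ((0² + (-5)²) + (-8 - 8))² = ((0 + 25) - 16)² = (25 - 16)² = 9² = 81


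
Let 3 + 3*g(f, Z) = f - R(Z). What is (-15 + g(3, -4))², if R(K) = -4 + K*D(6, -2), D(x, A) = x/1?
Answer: 289/9 ≈ 32.111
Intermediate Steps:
D(x, A) = x (D(x, A) = x*1 = x)
R(K) = -4 + 6*K (R(K) = -4 + K*6 = -4 + 6*K)
g(f, Z) = ⅓ - 2*Z + f/3 (g(f, Z) = -1 + (f - (-4 + 6*Z))/3 = -1 + (f + (4 - 6*Z))/3 = -1 + (4 + f - 6*Z)/3 = -1 + (4/3 - 2*Z + f/3) = ⅓ - 2*Z + f/3)
(-15 + g(3, -4))² = (-15 + (⅓ - 2*(-4) + (⅓)*3))² = (-15 + (⅓ + 8 + 1))² = (-15 + 28/3)² = (-17/3)² = 289/9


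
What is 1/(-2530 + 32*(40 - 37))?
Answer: -1/2434 ≈ -0.00041085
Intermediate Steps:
1/(-2530 + 32*(40 - 37)) = 1/(-2530 + 32*3) = 1/(-2530 + 96) = 1/(-2434) = -1/2434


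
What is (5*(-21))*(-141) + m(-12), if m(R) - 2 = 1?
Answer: 14808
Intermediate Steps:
m(R) = 3 (m(R) = 2 + 1 = 3)
(5*(-21))*(-141) + m(-12) = (5*(-21))*(-141) + 3 = -105*(-141) + 3 = 14805 + 3 = 14808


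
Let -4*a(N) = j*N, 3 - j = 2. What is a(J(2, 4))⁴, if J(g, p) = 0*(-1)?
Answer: 0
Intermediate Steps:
j = 1 (j = 3 - 1*2 = 3 - 2 = 1)
J(g, p) = 0
a(N) = -N/4
a(J(2, 4))⁴ = (-¼*0)⁴ = 0⁴ = 0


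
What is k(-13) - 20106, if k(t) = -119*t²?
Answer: -40217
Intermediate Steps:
k(-13) - 20106 = -119*(-13)² - 20106 = -119*169 - 20106 = -20111 - 20106 = -40217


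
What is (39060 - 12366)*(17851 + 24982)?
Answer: 1143384102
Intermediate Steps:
(39060 - 12366)*(17851 + 24982) = 26694*42833 = 1143384102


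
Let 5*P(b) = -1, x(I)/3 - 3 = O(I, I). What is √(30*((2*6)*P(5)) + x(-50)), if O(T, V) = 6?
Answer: 3*I*√5 ≈ 6.7082*I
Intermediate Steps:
x(I) = 27 (x(I) = 9 + 3*6 = 9 + 18 = 27)
P(b) = -⅕ (P(b) = (⅕)*(-1) = -⅕)
√(30*((2*6)*P(5)) + x(-50)) = √(30*((2*6)*(-⅕)) + 27) = √(30*(12*(-⅕)) + 27) = √(30*(-12/5) + 27) = √(-72 + 27) = √(-45) = 3*I*√5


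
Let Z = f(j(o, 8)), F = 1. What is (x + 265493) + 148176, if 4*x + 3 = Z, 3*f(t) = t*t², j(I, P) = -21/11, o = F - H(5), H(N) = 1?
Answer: 550591669/1331 ≈ 4.1367e+5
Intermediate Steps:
o = 0 (o = 1 - 1*1 = 1 - 1 = 0)
j(I, P) = -21/11 (j(I, P) = -21*1/11 = -21/11)
f(t) = t³/3 (f(t) = (t*t²)/3 = t³/3)
Z = -3087/1331 (Z = (-21/11)³/3 = (⅓)*(-9261/1331) = -3087/1331 ≈ -2.3193)
x = -1770/1331 (x = -¾ + (¼)*(-3087/1331) = -¾ - 3087/5324 = -1770/1331 ≈ -1.3298)
(x + 265493) + 148176 = (-1770/1331 + 265493) + 148176 = 353369413/1331 + 148176 = 550591669/1331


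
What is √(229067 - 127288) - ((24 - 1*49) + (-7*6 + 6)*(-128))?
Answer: -4583 + √101779 ≈ -4264.0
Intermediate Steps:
√(229067 - 127288) - ((24 - 1*49) + (-7*6 + 6)*(-128)) = √101779 - ((24 - 49) + (-42 + 6)*(-128)) = √101779 - (-25 - 36*(-128)) = √101779 - (-25 + 4608) = √101779 - 1*4583 = √101779 - 4583 = -4583 + √101779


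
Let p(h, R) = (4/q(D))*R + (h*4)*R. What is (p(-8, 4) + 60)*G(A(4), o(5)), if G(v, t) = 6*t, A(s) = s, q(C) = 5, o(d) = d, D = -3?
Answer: -1944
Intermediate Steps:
p(h, R) = 4*R/5 + 4*R*h (p(h, R) = (4/5)*R + (h*4)*R = (4*(⅕))*R + (4*h)*R = 4*R/5 + 4*R*h)
(p(-8, 4) + 60)*G(A(4), o(5)) = ((⅘)*4*(1 + 5*(-8)) + 60)*(6*5) = ((⅘)*4*(1 - 40) + 60)*30 = ((⅘)*4*(-39) + 60)*30 = (-624/5 + 60)*30 = -324/5*30 = -1944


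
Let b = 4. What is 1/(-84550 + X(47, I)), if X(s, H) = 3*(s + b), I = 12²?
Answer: -1/84397 ≈ -1.1849e-5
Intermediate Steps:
I = 144
X(s, H) = 12 + 3*s (X(s, H) = 3*(s + 4) = 3*(4 + s) = 12 + 3*s)
1/(-84550 + X(47, I)) = 1/(-84550 + (12 + 3*47)) = 1/(-84550 + (12 + 141)) = 1/(-84550 + 153) = 1/(-84397) = -1/84397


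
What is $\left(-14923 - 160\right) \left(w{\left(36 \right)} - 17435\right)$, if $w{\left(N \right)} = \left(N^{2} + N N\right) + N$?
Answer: $223333981$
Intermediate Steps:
$w{\left(N \right)} = N + 2 N^{2}$ ($w{\left(N \right)} = \left(N^{2} + N^{2}\right) + N = 2 N^{2} + N = N + 2 N^{2}$)
$\left(-14923 - 160\right) \left(w{\left(36 \right)} - 17435\right) = \left(-14923 - 160\right) \left(36 \left(1 + 2 \cdot 36\right) - 17435\right) = - 15083 \left(36 \left(1 + 72\right) - 17435\right) = - 15083 \left(36 \cdot 73 - 17435\right) = - 15083 \left(2628 - 17435\right) = \left(-15083\right) \left(-14807\right) = 223333981$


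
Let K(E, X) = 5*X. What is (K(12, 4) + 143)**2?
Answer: 26569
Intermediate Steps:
(K(12, 4) + 143)**2 = (5*4 + 143)**2 = (20 + 143)**2 = 163**2 = 26569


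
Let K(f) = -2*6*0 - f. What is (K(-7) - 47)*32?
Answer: -1280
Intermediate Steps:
K(f) = -f (K(f) = -12*0 - f = 0 - f = -f)
(K(-7) - 47)*32 = (-1*(-7) - 47)*32 = (7 - 47)*32 = -40*32 = -1280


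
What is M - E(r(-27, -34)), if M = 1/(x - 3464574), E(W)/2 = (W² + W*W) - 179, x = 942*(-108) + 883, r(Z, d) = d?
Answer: -15210111583/3565427 ≈ -4266.0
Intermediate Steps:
x = -100853 (x = -101736 + 883 = -100853)
E(W) = -358 + 4*W² (E(W) = 2*((W² + W*W) - 179) = 2*((W² + W²) - 179) = 2*(2*W² - 179) = 2*(-179 + 2*W²) = -358 + 4*W²)
M = -1/3565427 (M = 1/(-100853 - 3464574) = 1/(-3565427) = -1/3565427 ≈ -2.8047e-7)
M - E(r(-27, -34)) = -1/3565427 - (-358 + 4*(-34)²) = -1/3565427 - (-358 + 4*1156) = -1/3565427 - (-358 + 4624) = -1/3565427 - 1*4266 = -1/3565427 - 4266 = -15210111583/3565427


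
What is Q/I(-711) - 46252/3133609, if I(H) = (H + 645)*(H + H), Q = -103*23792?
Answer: -1920871962872/73523867967 ≈ -26.126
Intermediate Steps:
Q = -2450576
I(H) = 2*H*(645 + H) (I(H) = (645 + H)*(2*H) = 2*H*(645 + H))
Q/I(-711) - 46252/3133609 = -2450576*(-1/(1422*(645 - 711))) - 46252/3133609 = -2450576/(2*(-711)*(-66)) - 46252*1/3133609 = -2450576/93852 - 46252/3133609 = -2450576*1/93852 - 46252/3133609 = -612644/23463 - 46252/3133609 = -1920871962872/73523867967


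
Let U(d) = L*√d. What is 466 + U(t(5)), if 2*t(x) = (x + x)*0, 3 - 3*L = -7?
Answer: 466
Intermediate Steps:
L = 10/3 (L = 1 - ⅓*(-7) = 1 + 7/3 = 10/3 ≈ 3.3333)
t(x) = 0 (t(x) = ((x + x)*0)/2 = ((2*x)*0)/2 = (½)*0 = 0)
U(d) = 10*√d/3
466 + U(t(5)) = 466 + 10*√0/3 = 466 + (10/3)*0 = 466 + 0 = 466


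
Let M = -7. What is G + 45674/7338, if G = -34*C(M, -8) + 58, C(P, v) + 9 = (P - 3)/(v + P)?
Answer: 425063/1223 ≈ 347.56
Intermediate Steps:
C(P, v) = -9 + (-3 + P)/(P + v) (C(P, v) = -9 + (P - 3)/(v + P) = -9 + (-3 + P)/(P + v))
G = 1024/3 (G = -34*(-3 - 9*(-8) - 8*(-7))/(-7 - 8) + 58 = -34*(-3 + 72 + 56)/(-15) + 58 = -(-34)*125/15 + 58 = -34*(-25/3) + 58 = 850/3 + 58 = 1024/3 ≈ 341.33)
G + 45674/7338 = 1024/3 + 45674/7338 = 1024/3 + 45674*(1/7338) = 1024/3 + 22837/3669 = 425063/1223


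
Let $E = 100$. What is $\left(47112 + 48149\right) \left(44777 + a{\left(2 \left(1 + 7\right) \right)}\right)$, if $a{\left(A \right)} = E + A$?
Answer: $4276552073$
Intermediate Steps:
$a{\left(A \right)} = 100 + A$
$\left(47112 + 48149\right) \left(44777 + a{\left(2 \left(1 + 7\right) \right)}\right) = \left(47112 + 48149\right) \left(44777 + \left(100 + 2 \left(1 + 7\right)\right)\right) = 95261 \left(44777 + \left(100 + 2 \cdot 8\right)\right) = 95261 \left(44777 + \left(100 + 16\right)\right) = 95261 \left(44777 + 116\right) = 95261 \cdot 44893 = 4276552073$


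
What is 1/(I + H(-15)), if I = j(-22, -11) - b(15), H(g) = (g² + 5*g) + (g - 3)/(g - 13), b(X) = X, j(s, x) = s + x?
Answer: 14/1437 ≈ 0.0097425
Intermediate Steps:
H(g) = g² + 5*g + (-3 + g)/(-13 + g) (H(g) = (g² + 5*g) + (-3 + g)/(-13 + g) = g² + 5*g + (-3 + g)/(-13 + g))
I = -48 (I = (-22 - 11) - 1*15 = -33 - 15 = -48)
1/(I + H(-15)) = 1/(-48 + (-3 + (-15)³ - 64*(-15) - 8*(-15)²)/(-13 - 15)) = 1/(-48 + (-3 - 3375 + 960 - 8*225)/(-28)) = 1/(-48 - (-3 - 3375 + 960 - 1800)/28) = 1/(-48 - 1/28*(-4218)) = 1/(-48 + 2109/14) = 1/(1437/14) = 14/1437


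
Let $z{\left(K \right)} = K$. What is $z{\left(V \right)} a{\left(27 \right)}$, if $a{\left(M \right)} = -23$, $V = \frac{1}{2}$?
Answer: $- \frac{23}{2} \approx -11.5$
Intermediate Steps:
$V = \frac{1}{2} \approx 0.5$
$z{\left(V \right)} a{\left(27 \right)} = \frac{1}{2} \left(-23\right) = - \frac{23}{2}$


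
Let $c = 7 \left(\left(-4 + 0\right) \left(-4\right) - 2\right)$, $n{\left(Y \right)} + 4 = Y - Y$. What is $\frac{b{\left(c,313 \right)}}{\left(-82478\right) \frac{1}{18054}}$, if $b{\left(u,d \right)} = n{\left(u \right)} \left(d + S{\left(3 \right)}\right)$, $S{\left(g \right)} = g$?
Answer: $\frac{11410128}{41239} \approx 276.68$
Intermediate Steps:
$n{\left(Y \right)} = -4$ ($n{\left(Y \right)} = -4 + \left(Y - Y\right) = -4 + 0 = -4$)
$c = 98$ ($c = 7 \left(\left(-4\right) \left(-4\right) - 2\right) = 7 \left(16 - 2\right) = 7 \cdot 14 = 98$)
$b{\left(u,d \right)} = -12 - 4 d$ ($b{\left(u,d \right)} = - 4 \left(d + 3\right) = - 4 \left(3 + d\right) = -12 - 4 d$)
$\frac{b{\left(c,313 \right)}}{\left(-82478\right) \frac{1}{18054}} = \frac{-12 - 1252}{\left(-82478\right) \frac{1}{18054}} = - \frac{1264}{- \frac{41239}{9027}} = \left(-1264\right) \left(- \frac{9027}{41239}\right) = \frac{11410128}{41239}$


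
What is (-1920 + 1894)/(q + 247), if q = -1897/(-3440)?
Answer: -89440/851577 ≈ -0.10503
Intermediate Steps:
q = 1897/3440 (q = -1897*(-1/3440) = 1897/3440 ≈ 0.55145)
(-1920 + 1894)/(q + 247) = (-1920 + 1894)/(1897/3440 + 247) = -26/851577/3440 = -26*3440/851577 = -89440/851577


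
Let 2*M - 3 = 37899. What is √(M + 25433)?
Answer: 4*√2774 ≈ 210.68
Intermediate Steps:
M = 18951 (M = 3/2 + (½)*37899 = 3/2 + 37899/2 = 18951)
√(M + 25433) = √(18951 + 25433) = √44384 = 4*√2774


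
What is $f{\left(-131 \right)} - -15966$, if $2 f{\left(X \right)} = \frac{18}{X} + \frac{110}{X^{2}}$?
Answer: $\frac{273991402}{17161} \approx 15966.0$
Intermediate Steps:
$f{\left(X \right)} = \frac{9}{X} + \frac{55}{X^{2}}$ ($f{\left(X \right)} = \frac{\frac{18}{X} + \frac{110}{X^{2}}}{2} = \frac{9}{X} + \frac{55}{X^{2}}$)
$f{\left(-131 \right)} - -15966 = \frac{55 + 9 \left(-131\right)}{17161} - -15966 = \frac{55 - 1179}{17161} + 15966 = \frac{1}{17161} \left(-1124\right) + 15966 = - \frac{1124}{17161} + 15966 = \frac{273991402}{17161}$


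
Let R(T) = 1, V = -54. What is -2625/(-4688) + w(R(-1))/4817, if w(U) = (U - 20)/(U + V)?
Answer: 670254197/1196851088 ≈ 0.56001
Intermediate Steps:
w(U) = (-20 + U)/(-54 + U) (w(U) = (U - 20)/(U - 54) = (-20 + U)/(-54 + U))
-2625/(-4688) + w(R(-1))/4817 = -2625/(-4688) + ((-20 + 1)/(-54 + 1))/4817 = -2625*(-1/4688) + (-19/(-53))*(1/4817) = 2625/4688 - 1/53*(-19)*(1/4817) = 2625/4688 + (19/53)*(1/4817) = 2625/4688 + 19/255301 = 670254197/1196851088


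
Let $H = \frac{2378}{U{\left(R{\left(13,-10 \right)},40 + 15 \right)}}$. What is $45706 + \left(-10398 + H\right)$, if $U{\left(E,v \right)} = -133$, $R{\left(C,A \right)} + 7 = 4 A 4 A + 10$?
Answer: $\frac{4693586}{133} \approx 35290.0$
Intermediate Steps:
$R{\left(C,A \right)} = 3 + 16 A^{2}$ ($R{\left(C,A \right)} = -7 + \left(4 A 4 A + 10\right) = -7 + \left(16 A A + 10\right) = -7 + \left(16 A^{2} + 10\right) = -7 + \left(10 + 16 A^{2}\right) = 3 + 16 A^{2}$)
$H = - \frac{2378}{133}$ ($H = \frac{2378}{-133} = 2378 \left(- \frac{1}{133}\right) = - \frac{2378}{133} \approx -17.88$)
$45706 + \left(-10398 + H\right) = 45706 - \frac{1385312}{133} = \frac{4693586}{133}$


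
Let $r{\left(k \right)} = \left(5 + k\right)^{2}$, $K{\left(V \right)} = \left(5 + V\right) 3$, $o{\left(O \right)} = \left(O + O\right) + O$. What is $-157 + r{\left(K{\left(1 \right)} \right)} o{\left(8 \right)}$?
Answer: $12539$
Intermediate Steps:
$o{\left(O \right)} = 3 O$ ($o{\left(O \right)} = 2 O + O = 3 O$)
$K{\left(V \right)} = 15 + 3 V$
$-157 + r{\left(K{\left(1 \right)} \right)} o{\left(8 \right)} = -157 + \left(5 + \left(15 + 3 \cdot 1\right)\right)^{2} \cdot 3 \cdot 8 = -157 + \left(5 + \left(15 + 3\right)\right)^{2} \cdot 24 = -157 + \left(5 + 18\right)^{2} \cdot 24 = -157 + 23^{2} \cdot 24 = -157 + 529 \cdot 24 = -157 + 12696 = 12539$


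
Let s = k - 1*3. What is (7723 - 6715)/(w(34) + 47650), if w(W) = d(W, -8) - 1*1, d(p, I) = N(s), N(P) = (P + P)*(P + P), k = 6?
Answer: 336/15895 ≈ 0.021139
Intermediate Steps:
s = 3 (s = 6 - 1*3 = 6 - 3 = 3)
N(P) = 4*P² (N(P) = (2*P)*(2*P) = 4*P²)
d(p, I) = 36 (d(p, I) = 4*3² = 4*9 = 36)
w(W) = 35 (w(W) = 36 - 1*1 = 36 - 1 = 35)
(7723 - 6715)/(w(34) + 47650) = (7723 - 6715)/(35 + 47650) = 1008/47685 = 1008*(1/47685) = 336/15895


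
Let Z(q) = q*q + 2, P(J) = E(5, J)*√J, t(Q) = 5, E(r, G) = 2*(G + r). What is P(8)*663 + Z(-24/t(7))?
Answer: 626/25 + 34476*√2 ≈ 48781.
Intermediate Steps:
E(r, G) = 2*G + 2*r
P(J) = √J*(10 + 2*J) (P(J) = (2*J + 2*5)*√J = (2*J + 10)*√J = (10 + 2*J)*√J = √J*(10 + 2*J))
Z(q) = 2 + q² (Z(q) = q² + 2 = 2 + q²)
P(8)*663 + Z(-24/t(7)) = (2*√8*(5 + 8))*663 + (2 + (-24/5)²) = (2*(2*√2)*13)*663 + (2 + (-24*⅕)²) = (52*√2)*663 + (2 + (-24/5)²) = 34476*√2 + (2 + 576/25) = 34476*√2 + 626/25 = 626/25 + 34476*√2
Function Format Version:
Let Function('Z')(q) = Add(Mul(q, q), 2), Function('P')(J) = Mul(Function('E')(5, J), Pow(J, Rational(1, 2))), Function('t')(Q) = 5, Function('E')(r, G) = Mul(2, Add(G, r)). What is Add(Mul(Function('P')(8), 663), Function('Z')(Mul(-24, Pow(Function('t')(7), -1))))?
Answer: Add(Rational(626, 25), Mul(34476, Pow(2, Rational(1, 2)))) ≈ 48781.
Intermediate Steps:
Function('E')(r, G) = Add(Mul(2, G), Mul(2, r))
Function('P')(J) = Mul(Pow(J, Rational(1, 2)), Add(10, Mul(2, J))) (Function('P')(J) = Mul(Add(Mul(2, J), Mul(2, 5)), Pow(J, Rational(1, 2))) = Mul(Add(Mul(2, J), 10), Pow(J, Rational(1, 2))) = Mul(Add(10, Mul(2, J)), Pow(J, Rational(1, 2))) = Mul(Pow(J, Rational(1, 2)), Add(10, Mul(2, J))))
Function('Z')(q) = Add(2, Pow(q, 2)) (Function('Z')(q) = Add(Pow(q, 2), 2) = Add(2, Pow(q, 2)))
Add(Mul(Function('P')(8), 663), Function('Z')(Mul(-24, Pow(Function('t')(7), -1)))) = Add(Mul(Mul(2, Pow(8, Rational(1, 2)), Add(5, 8)), 663), Add(2, Pow(Mul(-24, Pow(5, -1)), 2))) = Add(Mul(Mul(2, Mul(2, Pow(2, Rational(1, 2))), 13), 663), Add(2, Pow(Mul(-24, Rational(1, 5)), 2))) = Add(Mul(Mul(52, Pow(2, Rational(1, 2))), 663), Add(2, Pow(Rational(-24, 5), 2))) = Add(Mul(34476, Pow(2, Rational(1, 2))), Add(2, Rational(576, 25))) = Add(Mul(34476, Pow(2, Rational(1, 2))), Rational(626, 25)) = Add(Rational(626, 25), Mul(34476, Pow(2, Rational(1, 2))))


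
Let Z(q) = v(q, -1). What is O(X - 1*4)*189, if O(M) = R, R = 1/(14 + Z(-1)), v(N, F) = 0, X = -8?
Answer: 27/2 ≈ 13.500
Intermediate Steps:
Z(q) = 0
R = 1/14 (R = 1/(14 + 0) = 1/14 ≈ 0.071429)
O(M) = 1/14
O(X - 1*4)*189 = (1/14)*189 = 27/2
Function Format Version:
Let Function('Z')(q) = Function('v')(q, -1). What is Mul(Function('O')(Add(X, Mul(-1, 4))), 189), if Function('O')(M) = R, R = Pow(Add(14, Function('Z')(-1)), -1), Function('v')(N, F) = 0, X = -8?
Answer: Rational(27, 2) ≈ 13.500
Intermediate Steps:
Function('Z')(q) = 0
R = Rational(1, 14) (R = Pow(Add(14, 0), -1) = Pow(14, -1) = Rational(1, 14) ≈ 0.071429)
Function('O')(M) = Rational(1, 14)
Mul(Function('O')(Add(X, Mul(-1, 4))), 189) = Mul(Rational(1, 14), 189) = Rational(27, 2)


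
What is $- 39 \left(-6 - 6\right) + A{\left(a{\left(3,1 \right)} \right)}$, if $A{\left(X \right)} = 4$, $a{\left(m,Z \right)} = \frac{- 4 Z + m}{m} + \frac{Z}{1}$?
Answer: $472$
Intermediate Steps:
$a{\left(m,Z \right)} = Z + \frac{m - 4 Z}{m}$ ($a{\left(m,Z \right)} = \frac{m - 4 Z}{m} + Z 1 = \frac{m - 4 Z}{m} + Z = Z + \frac{m - 4 Z}{m}$)
$- 39 \left(-6 - 6\right) + A{\left(a{\left(3,1 \right)} \right)} = - 39 \left(-6 - 6\right) + 4 = \left(-39\right) \left(-12\right) + 4 = 468 + 4 = 472$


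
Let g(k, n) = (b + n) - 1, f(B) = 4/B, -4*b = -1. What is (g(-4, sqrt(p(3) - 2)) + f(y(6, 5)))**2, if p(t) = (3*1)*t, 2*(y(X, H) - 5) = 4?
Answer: 5513/784 - 5*sqrt(7)/14 ≈ 6.0870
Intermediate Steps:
b = 1/4 (b = -1/4*(-1) = 1/4 ≈ 0.25000)
y(X, H) = 7 (y(X, H) = 5 + (1/2)*4 = 5 + 2 = 7)
p(t) = 3*t
g(k, n) = -3/4 + n (g(k, n) = (1/4 + n) - 1 = -3/4 + n)
(g(-4, sqrt(p(3) - 2)) + f(y(6, 5)))**2 = ((-3/4 + sqrt(3*3 - 2)) + 4/7)**2 = ((-3/4 + sqrt(9 - 2)) + 4*(1/7))**2 = ((-3/4 + sqrt(7)) + 4/7)**2 = (-5/28 + sqrt(7))**2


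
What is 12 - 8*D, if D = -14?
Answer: 124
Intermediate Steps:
12 - 8*D = 12 - 8*(-14) = 12 + 112 = 124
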